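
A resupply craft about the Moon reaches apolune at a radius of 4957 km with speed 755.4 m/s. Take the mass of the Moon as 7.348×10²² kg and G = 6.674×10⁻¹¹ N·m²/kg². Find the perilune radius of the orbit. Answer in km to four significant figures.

perilune radius ≈ 2009 km

μ = GM = 6.674×10⁻¹¹ × 7.348×10²² = 4.904×10¹² m³/s².
r_a = 4.957×10⁶ m.
Specific energy ε = v²/2 − μ/r = -7.040×10⁵ J/kg, so a = −μ/(2ε) = 3.483×10⁶ m.
The apsides satisfy r_p + r_a = 2a, so the perilune radius is 2a − r_a = 2.009×10⁶ m = 2008.9 km.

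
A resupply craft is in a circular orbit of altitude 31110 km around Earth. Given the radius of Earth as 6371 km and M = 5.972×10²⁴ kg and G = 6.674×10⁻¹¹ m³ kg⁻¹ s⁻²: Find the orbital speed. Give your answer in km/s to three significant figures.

μ = GM = 6.674×10⁻¹¹ × 5.972×10²⁴ = 3.986×10¹⁴ m³/s².
r = 6371 + 31110 = 37481 km = 3.7481×10⁷ m.
For a circular orbit v = √(μ/r) = √(3.986×10¹⁴ / 3.748×10⁷) = √(1.063×10⁷) = 3261 m/s.
That is 3.261 km/s.

v ≈ 3.26 km/s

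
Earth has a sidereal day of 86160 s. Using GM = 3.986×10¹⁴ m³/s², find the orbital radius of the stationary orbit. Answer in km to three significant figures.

r_sync ≈ 42200 km

A synchronous orbit has period T, so by Kepler's third law a = (μT²/4π²)^(1/3).
μT²/4π² = 3.986×10¹⁴ × (8.616×10⁴)² / 39.48 = 7.495×10²² m³.
a = 4.216×10⁷ m = 42163 km.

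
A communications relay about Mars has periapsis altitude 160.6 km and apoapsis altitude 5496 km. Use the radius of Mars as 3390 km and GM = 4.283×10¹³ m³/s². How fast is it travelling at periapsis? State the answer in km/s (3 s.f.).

v ≈ 4.15 km/s

r_p = 3390 + 160.6 = 3550.6 km = 3.5506×10⁶ m.
r_a = 3390 + 5496 = 8886.0 km = 8.8860×10⁶ m.
Semi-major axis a = (r_p + r_a)/2 = 6218.3 km = 6.218×10⁶ m.
Vis-viva: v² = μ(2/r − 1/a) = 4.283×10¹³ × (5.633×10⁻⁷ − 1.608×10⁻⁷) = 1.724×10⁷ m²/s².
v = 4152 m/s = 4.152 km/s.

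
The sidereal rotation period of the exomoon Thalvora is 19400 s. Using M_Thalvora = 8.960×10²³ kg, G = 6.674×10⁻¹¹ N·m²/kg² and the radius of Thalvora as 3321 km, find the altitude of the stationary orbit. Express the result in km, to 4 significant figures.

μ = GM = 6.674×10⁻¹¹ × 8.960×10²³ = 5.980×10¹³ m³/s².
A synchronous orbit has period T, so by Kepler's third law a = (μT²/4π²)^(1/3).
μT²/4π² = 5.980×10¹³ × (1.940×10⁴)² / 39.48 = 5.701×10²⁰ m³.
a = 8.292×10⁶ m = 8291.7 km.
Altitude h = a − R = 8291.7 − 3321 = 4970.7 km.

h_sync ≈ 4971 km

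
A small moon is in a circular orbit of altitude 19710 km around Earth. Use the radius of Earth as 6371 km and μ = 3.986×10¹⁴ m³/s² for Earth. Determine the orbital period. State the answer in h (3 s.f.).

T ≈ 11.6 h

r = 6371 + 19710 = 26081 km = 2.6081×10⁷ m.
Kepler's third law: T = 2π√(r³/μ) = 2π√((2.608×10⁷)³ / 3.986×10¹⁴).
r³/μ = 4.451×10⁷ s², so T = 2π × 6.671×10³ = 4.192×10⁴ s.
Converting: 4.192×10⁴ s ÷ 3600 = 11.64 h.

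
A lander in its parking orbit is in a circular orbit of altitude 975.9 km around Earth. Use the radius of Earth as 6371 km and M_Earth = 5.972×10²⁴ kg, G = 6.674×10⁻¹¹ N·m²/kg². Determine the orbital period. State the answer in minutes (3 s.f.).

T ≈ 104 minutes

μ = GM = 6.674×10⁻¹¹ × 5.972×10²⁴ = 3.986×10¹⁴ m³/s².
r = 6371 + 975.9 = 7346.9 km = 7.3469×10⁶ m.
Kepler's third law: T = 2π√(r³/μ) = 2π√((7.347×10⁶)³ / 3.986×10¹⁴).
r³/μ = 9.950×10⁵ s², so T = 2π × 9.975×10² = 6.267×10³ s.
Converting: 6.267×10³ s ÷ 60.00 = 104.5 minutes.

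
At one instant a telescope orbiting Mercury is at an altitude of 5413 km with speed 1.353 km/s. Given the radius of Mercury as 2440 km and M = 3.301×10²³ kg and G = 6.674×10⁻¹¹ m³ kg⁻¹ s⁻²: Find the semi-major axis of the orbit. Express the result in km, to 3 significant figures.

μ = GM = 6.674×10⁻¹¹ × 3.301×10²³ = 2.203×10¹³ m³/s².
r = 2440 + 5413 = 7853.0 km = 7.853×10⁶ m.
Vis-viva rearranged: 1/a = 2/r − v²/μ = 2.547×10⁻⁷ − 8.309×10⁻⁸ = 1.716×10⁻⁷ m⁻¹.
a = 5.828×10⁶ m = 5828.0 km.

a ≈ 5830 km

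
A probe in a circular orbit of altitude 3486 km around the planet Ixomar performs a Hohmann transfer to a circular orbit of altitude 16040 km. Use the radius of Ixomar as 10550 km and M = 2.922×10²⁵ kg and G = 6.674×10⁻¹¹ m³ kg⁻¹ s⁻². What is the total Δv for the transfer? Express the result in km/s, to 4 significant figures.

μ = GM = 6.674×10⁻¹¹ × 2.922×10²⁵ = 1.950×10¹⁵ m³/s².
r₁ = 10550 + 3486 = 14036 km = 1.4036×10⁷ m.
r₂ = 10550 + 16040 = 26590 km = 2.6590×10⁷ m.
Transfer ellipse a_t = (r₁ + r₂)/2 = 2.031×10⁷ m.
At r₁: circular v_c1 = √(μ/r₁) = 11790 m/s; transfer-periapsis v_p = √[μ(2/r₁ − 1/a_t)] = 13490 m/s.
Δv₁ = v_p − v_c1 = 1699 m/s.
At r₂: circular v_c2 = √(μ/r₂) = 8564 m/s; transfer-apoapsis v_a = √[μ(2/r₂ − 1/a_t)] = 7119 m/s.
Δv₂ = v_c2 − v_a = 1445 m/s.
Total Δv = Δv₁ + Δv₂ = 3144 m/s = 3.144 km/s.

Δv_total ≈ 3.144 km/s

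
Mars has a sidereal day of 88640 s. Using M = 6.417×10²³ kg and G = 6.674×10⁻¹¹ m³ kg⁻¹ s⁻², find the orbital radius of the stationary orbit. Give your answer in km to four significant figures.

μ = GM = 6.674×10⁻¹¹ × 6.417×10²³ = 4.283×10¹³ m³/s².
A synchronous orbit has period T, so by Kepler's third law a = (μT²/4π²)^(1/3).
μT²/4π² = 4.283×10¹³ × (8.864×10⁴)² / 39.48 = 8.524×10²¹ m³.
a = 2.043×10⁷ m = 20427 km.

r_sync ≈ 20430 km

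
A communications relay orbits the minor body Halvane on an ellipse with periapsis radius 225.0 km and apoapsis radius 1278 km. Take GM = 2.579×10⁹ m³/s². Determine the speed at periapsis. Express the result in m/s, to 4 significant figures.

v ≈ 139.6 m/s

Semi-major axis a = (r_p + r_a)/2 = 751.50 km = 7.515×10⁵ m.
Vis-viva: v² = μ(2/r − 1/a) = 2.579×10⁹ × (8.889×10⁻⁶ − 1.331×10⁻⁶) = 1.949×10⁴ m²/s².
v = 139.6 m/s.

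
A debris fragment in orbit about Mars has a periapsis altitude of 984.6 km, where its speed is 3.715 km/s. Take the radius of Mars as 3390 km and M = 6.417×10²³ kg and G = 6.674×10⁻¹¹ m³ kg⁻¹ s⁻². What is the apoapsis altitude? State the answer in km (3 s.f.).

μ = GM = 6.674×10⁻¹¹ × 6.417×10²³ = 4.283×10¹³ m³/s².
r_p = 3390 + 984.6 = 4374.6 km = 4.375×10⁶ m.
Specific energy ε = v²/2 − μ/r = -2.889×10⁶ J/kg, so a = −μ/(2ε) = 7.411×10⁶ m.
The apsides satisfy r_p + r_a = 2a, so the apoapsis radius is 2a − r_p = 1.045×10⁷ m = 10448 km.
Apoapsis altitude = 10448 − 3390 = 7057.9 km.

apoapsis altitude ≈ 7060 km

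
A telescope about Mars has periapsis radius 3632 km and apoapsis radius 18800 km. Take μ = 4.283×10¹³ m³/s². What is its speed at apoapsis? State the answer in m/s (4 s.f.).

Semi-major axis a = (r_p + r_a)/2 = 11216 km = 1.122×10⁷ m.
Vis-viva: v² = μ(2/r − 1/a) = 4.283×10¹³ × (1.064×10⁻⁷ − 8.916×10⁻⁸) = 7.377×10⁵ m²/s².
v = 858.9 m/s.

v ≈ 858.9 m/s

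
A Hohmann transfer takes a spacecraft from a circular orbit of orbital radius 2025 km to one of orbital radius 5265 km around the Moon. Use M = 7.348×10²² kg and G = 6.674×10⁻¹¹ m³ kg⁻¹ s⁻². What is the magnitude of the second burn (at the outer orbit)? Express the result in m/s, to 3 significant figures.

μ = GM = 6.674×10⁻¹¹ × 7.348×10²² = 4.904×10¹² m³/s².
r₁ = 2025 km = 2.025×10⁶ m.
r₂ = 5265 km = 5.265×10⁶ m.
Transfer ellipse a_t = (r₁ + r₂)/2 = 3.645×10⁶ m.
At r₁: circular v_c1 = √(μ/r₁) = 1556 m/s; transfer-perilune v_p = √[μ(2/r₁ − 1/a_t)] = 1870 m/s.
At r₂: circular v_c2 = √(μ/r₂) = 965.1 m/s; transfer-apolune v_a = √[μ(2/r₂ − 1/a_t)] = 719.4 m/s.
Δv₂ = v_c2 − v_a = 245.8 m/s.

Δv ≈ 246 m/s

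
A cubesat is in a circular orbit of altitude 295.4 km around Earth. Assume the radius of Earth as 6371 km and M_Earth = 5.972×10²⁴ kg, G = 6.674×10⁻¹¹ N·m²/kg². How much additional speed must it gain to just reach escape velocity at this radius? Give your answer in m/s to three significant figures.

μ = GM = 6.674×10⁻¹¹ × 5.972×10²⁴ = 3.986×10¹⁴ m³/s².
r = 6371 + 295.4 = 6666.4 km = 6.6664×10⁶ m.
Circular speed v_c = √(μ/r) = 7732 m/s.
Escape speed v_esc = √(2μ/r) = √2 × v_c = 10940 m/s.
Δv = v_esc − v_c = 3203 m/s.

Δv ≈ 3200 m/s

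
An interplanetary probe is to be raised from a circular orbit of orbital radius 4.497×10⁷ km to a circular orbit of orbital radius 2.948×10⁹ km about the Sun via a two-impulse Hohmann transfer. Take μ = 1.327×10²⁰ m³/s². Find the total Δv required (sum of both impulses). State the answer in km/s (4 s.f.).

Δv_total ≈ 27.47 km/s

r₁ = 4.497×10⁷ km = 4.497×10¹⁰ m.
r₂ = 2.948×10⁹ km = 2.948×10¹² m.
Transfer ellipse a_t = (r₁ + r₂)/2 = 1.496×10¹² m.
At r₁: circular v_c1 = √(μ/r₁) = 54320 m/s; transfer-perihelion v_p = √[μ(2/r₁ − 1/a_t)] = 76240 m/s.
Δv₁ = v_p − v_c1 = 21920 m/s.
At r₂: circular v_c2 = √(μ/r₂) = 6709 m/s; transfer-aphelion v_a = √[μ(2/r₂ − 1/a_t)] = 1163 m/s.
Δv₂ = v_c2 − v_a = 5546 m/s.
Total Δv = Δv₁ + Δv₂ = 27470 m/s = 27.47 km/s.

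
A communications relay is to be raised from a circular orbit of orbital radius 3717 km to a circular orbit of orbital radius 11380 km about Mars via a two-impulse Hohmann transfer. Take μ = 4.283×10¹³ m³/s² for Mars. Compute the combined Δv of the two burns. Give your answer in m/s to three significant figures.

r₁ = 3717 km = 3.717×10⁶ m.
r₂ = 11380 km = 1.138×10⁷ m.
Transfer ellipse a_t = (r₁ + r₂)/2 = 7.548×10⁶ m.
At r₁: circular v_c1 = √(μ/r₁) = 3395 m/s; transfer-periapsis v_p = √[μ(2/r₁ − 1/a_t)] = 4168 m/s.
Δv₁ = v_p − v_c1 = 773.4 m/s.
At r₂: circular v_c2 = √(μ/r₂) = 1940 m/s; transfer-apoapsis v_a = √[μ(2/r₂ − 1/a_t)] = 1361 m/s.
Δv₂ = v_c2 − v_a = 578.7 m/s.
Total Δv = Δv₁ + Δv₂ = 1352 m/s.

Δv_total ≈ 1350 m/s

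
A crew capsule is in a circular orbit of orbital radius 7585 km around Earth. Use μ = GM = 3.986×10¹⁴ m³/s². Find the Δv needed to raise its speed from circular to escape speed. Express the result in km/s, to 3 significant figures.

Δv ≈ 3.00 km/s

r = 7585 km = 7.585×10⁶ m.
Circular speed v_c = √(μ/r) = 7249 m/s.
Escape speed v_esc = √(2μ/r) = √2 × v_c = 10250 m/s.
Δv = v_esc − v_c = 3003 m/s = 3.003 km/s.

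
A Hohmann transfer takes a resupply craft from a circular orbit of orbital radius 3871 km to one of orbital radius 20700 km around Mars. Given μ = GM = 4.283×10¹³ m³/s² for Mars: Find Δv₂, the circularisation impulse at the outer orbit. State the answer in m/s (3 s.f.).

r₁ = 3871 km = 3.871×10⁶ m.
r₂ = 20700 km = 2.070×10⁷ m.
Transfer ellipse a_t = (r₁ + r₂)/2 = 1.229×10⁷ m.
At r₁: circular v_c1 = √(μ/r₁) = 3326 m/s; transfer-periapsis v_p = √[μ(2/r₁ − 1/a_t)] = 4318 m/s.
At r₂: circular v_c2 = √(μ/r₂) = 1438 m/s; transfer-apoapsis v_a = √[μ(2/r₂ − 1/a_t)] = 807.4 m/s.
Δv₂ = v_c2 − v_a = 631.0 m/s.

Δv ≈ 631 m/s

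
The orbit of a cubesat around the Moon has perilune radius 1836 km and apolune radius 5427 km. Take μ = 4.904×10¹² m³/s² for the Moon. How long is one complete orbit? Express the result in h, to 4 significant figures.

T ≈ 5.454 h

Semi-major axis a = (r_p + r_a)/2 = (1836.0 + 5427.0)/2 = 3631.5 km = 3.632×10⁶ m.
By Kepler's third law T = 2π√(a³/μ) = 2π × 3.125×10³ = 1.964×10⁴ s.
= 5.454 h.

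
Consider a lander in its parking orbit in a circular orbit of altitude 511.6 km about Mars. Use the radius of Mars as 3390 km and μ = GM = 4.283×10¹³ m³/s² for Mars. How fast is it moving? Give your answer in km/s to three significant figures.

v ≈ 3.31 km/s

r = 3390 + 511.6 = 3901.6 km = 3.9016×10⁶ m.
For a circular orbit v = √(μ/r) = √(4.283×10¹³ / 3.902×10⁶) = √(1.098×10⁷) = 3313 m/s.
That is 3.313 km/s.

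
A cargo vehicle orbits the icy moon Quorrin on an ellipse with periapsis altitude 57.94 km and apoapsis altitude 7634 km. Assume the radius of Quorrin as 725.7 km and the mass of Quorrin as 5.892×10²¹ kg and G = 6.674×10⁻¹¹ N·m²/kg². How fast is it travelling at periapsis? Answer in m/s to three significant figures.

μ = GM = 6.674×10⁻¹¹ × 5.892×10²¹ = 3.932×10¹¹ m³/s².
r_p = 725.7 + 57.94 = 783.64 km = 7.8364×10⁵ m.
r_a = 725.7 + 7634 = 8359.7 km = 8.3597×10⁶ m.
Semi-major axis a = (r_p + r_a)/2 = 4571.7 km = 4.572×10⁶ m.
Vis-viva: v² = μ(2/r − 1/a) = 3.932×10¹¹ × (2.552×10⁻⁶ − 2.187×10⁻⁷) = 9.176×10⁵ m²/s².
v = 957.9 m/s.

v ≈ 958 m/s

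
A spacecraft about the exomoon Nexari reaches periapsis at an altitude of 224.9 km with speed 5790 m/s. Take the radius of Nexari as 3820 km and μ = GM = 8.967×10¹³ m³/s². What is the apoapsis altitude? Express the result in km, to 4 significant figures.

apoapsis altitude ≈ 8720 km

r_p = 3820 + 224.9 = 4044.9 km = 4.045×10⁶ m.
Specific energy ε = v²/2 − μ/r = -5.407×10⁶ J/kg, so a = −μ/(2ε) = 8.293×10⁶ m.
The apsides satisfy r_p + r_a = 2a, so the apoapsis radius is 2a − r_p = 1.254×10⁷ m = 12540 km.
Apoapsis altitude = 12540 − 3820 = 8720.4 km.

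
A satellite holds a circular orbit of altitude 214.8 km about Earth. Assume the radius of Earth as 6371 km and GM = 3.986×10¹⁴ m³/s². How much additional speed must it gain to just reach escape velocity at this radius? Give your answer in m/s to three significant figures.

Δv ≈ 3220 m/s

r = 6371 + 214.8 = 6585.8 km = 6.5858×10⁶ m.
Circular speed v_c = √(μ/r) = 7780 m/s.
Escape speed v_esc = √(2μ/r) = √2 × v_c = 11000 m/s.
Δv = v_esc − v_c = 3222 m/s.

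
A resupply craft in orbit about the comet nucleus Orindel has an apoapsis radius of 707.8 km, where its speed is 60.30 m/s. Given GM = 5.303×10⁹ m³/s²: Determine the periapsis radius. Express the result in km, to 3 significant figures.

r_a = 7.078×10⁵ m.
Specific energy ε = v²/2 − μ/r = -5.674×10³ J/kg, so a = −μ/(2ε) = 4.673×10⁵ m.
The apsides satisfy r_p + r_a = 2a, so the periapsis radius is 2a − r_a = 2.268×10⁵ m = 226.78 km.

periapsis radius ≈ 227 km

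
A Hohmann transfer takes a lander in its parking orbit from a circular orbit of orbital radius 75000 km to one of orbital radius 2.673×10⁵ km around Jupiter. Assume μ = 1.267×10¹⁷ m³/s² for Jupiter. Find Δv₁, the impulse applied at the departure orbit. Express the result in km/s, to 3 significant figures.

r₁ = 75000 km = 7.500×10⁷ m.
r₂ = 2.673×10⁵ km = 2.673×10⁸ m.
Transfer ellipse a_t = (r₁ + r₂)/2 = 1.712×10⁸ m.
At r₁: circular v_c1 = √(μ/r₁) = 41100 m/s; transfer-perijove v_p = √[μ(2/r₁ − 1/a_t)] = 51370 m/s.
Δv₁ = v_p − v_c1 = 10260 m/s.
= 10.26 km/s.

Δv ≈ 10.3 km/s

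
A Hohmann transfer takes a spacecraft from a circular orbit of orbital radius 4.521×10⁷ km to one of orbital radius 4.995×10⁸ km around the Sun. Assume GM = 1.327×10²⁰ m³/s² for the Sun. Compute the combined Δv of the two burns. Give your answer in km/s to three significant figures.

Δv_total ≈ 28.9 km/s

r₁ = 4.521×10⁷ km = 4.521×10¹⁰ m.
r₂ = 4.995×10⁸ km = 4.995×10¹¹ m.
Transfer ellipse a_t = (r₁ + r₂)/2 = 2.724×10¹¹ m.
At r₁: circular v_c1 = √(μ/r₁) = 54180 m/s; transfer-perihelion v_p = √[μ(2/r₁ − 1/a_t)] = 73370 m/s.
Δv₁ = v_p − v_c1 = 19190 m/s.
At r₂: circular v_c2 = √(μ/r₂) = 16300 m/s; transfer-aphelion v_a = √[μ(2/r₂ − 1/a_t)] = 6641 m/s.
Δv₂ = v_c2 − v_a = 9659 m/s.
Total Δv = Δv₁ + Δv₂ = 28850 m/s = 28.85 km/s.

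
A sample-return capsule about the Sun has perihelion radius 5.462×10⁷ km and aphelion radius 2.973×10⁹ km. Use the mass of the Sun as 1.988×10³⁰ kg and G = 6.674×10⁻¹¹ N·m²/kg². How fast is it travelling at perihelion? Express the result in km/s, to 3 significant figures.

μ = GM = 6.674×10⁻¹¹ × 1.988×10³⁰ = 1.327×10²⁰ m³/s².
Semi-major axis a = (r_p + r_a)/2 = 1.5138×10⁹ km = 1.514×10¹² m.
Vis-viva: v² = μ(2/r − 1/a) = 1.327×10²⁰ × (3.662×10⁻¹¹ − 6.606×10⁻¹³) = 4.771×10⁹ m²/s².
v = 69070 m/s = 69.07 km/s.

v ≈ 69.1 km/s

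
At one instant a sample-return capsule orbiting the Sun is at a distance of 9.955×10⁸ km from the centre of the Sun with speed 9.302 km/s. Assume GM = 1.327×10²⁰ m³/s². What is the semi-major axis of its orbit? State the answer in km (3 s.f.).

a ≈ 7.37×10⁸ km

r = 9.955×10¹¹ m.
Specific orbital energy ε = v²/2 − μ/r = (9302)²/2 − 1.327×10²⁰/9.955×10¹¹ = -9.004×10⁷ J/kg.
Since ε = −μ/(2a), a = −μ/(2ε) = 7.369×10¹¹ m = 7.3693×10⁸ km.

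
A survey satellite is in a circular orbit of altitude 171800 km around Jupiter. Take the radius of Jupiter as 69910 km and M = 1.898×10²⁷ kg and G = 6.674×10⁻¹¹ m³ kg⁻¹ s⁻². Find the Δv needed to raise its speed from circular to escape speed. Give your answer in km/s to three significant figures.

μ = GM = 6.674×10⁻¹¹ × 1.898×10²⁷ = 1.267×10¹⁷ m³/s².
r = 69910 + 171800 = 241710 km = 2.4171×10⁸ m.
Circular speed v_c = √(μ/r) = 22890 m/s.
Escape speed v_esc = √(2μ/r) = √2 × v_c = 32370 m/s.
Δv = v_esc − v_c = 9482 m/s = 9.482 km/s.

Δv ≈ 9.48 km/s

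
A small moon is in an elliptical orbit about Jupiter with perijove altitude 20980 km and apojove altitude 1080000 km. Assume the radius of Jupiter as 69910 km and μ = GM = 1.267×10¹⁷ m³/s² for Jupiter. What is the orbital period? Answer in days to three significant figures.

r_p = 69910 + 20980 = 90890 km = 9.0890×10⁷ m.
r_a = 69910 + 1080000 = 1149900 km = 1.1499×10⁹ m.
Semi-major axis a = (r_p + r_a)/2 = (90890 + 1.1499×10⁶)/2 = 6.2040×10⁵ km = 6.204×10⁸ m.
By Kepler's third law T = 2π√(a³/μ) = 2π × 4.341×10⁴ = 2.728×10⁵ s.
= 3.157 days.

T ≈ 3.16 days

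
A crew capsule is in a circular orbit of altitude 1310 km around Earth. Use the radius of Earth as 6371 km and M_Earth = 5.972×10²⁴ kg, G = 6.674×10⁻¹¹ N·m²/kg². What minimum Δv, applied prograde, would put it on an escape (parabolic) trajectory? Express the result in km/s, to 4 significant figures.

μ = GM = 6.674×10⁻¹¹ × 5.972×10²⁴ = 3.986×10¹⁴ m³/s².
r = 6371 + 1310 = 7681.0 km = 7.6810×10⁶ m.
Circular speed v_c = √(μ/r) = 7204 m/s.
Escape speed v_esc = √(2μ/r) = √2 × v_c = 10190 m/s.
Δv = v_esc − v_c = 2984 m/s = 2.984 km/s.

Δv ≈ 2.984 km/s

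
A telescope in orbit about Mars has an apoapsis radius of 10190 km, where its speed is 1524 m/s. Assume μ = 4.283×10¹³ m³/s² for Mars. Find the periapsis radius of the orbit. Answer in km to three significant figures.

periapsis radius ≈ 3890 km

r_a = 1.019×10⁷ m.
Specific energy ε = v²/2 − μ/r = -3.042×10⁶ J/kg, so a = −μ/(2ε) = 7.040×10⁶ m.
The apsides satisfy r_p + r_a = 2a, so the periapsis radius is 2a − r_a = 3.890×10⁶ m = 3890.2 km.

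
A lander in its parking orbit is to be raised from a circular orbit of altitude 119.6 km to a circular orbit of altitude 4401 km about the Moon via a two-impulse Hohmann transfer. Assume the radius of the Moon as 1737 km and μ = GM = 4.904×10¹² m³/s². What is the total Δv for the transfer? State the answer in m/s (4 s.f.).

r₁ = 1737 + 119.6 = 1856.6 km = 1.8566×10⁶ m.
r₂ = 1737 + 4401 = 6138.0 km = 6.1380×10⁶ m.
Transfer ellipse a_t = (r₁ + r₂)/2 = 3.997×10⁶ m.
At r₁: circular v_c1 = √(μ/r₁) = 1625 m/s; transfer-perilune v_p = √[μ(2/r₁ − 1/a_t)] = 2014 m/s.
Δv₁ = v_p − v_c1 = 388.7 m/s.
At r₂: circular v_c2 = √(μ/r₂) = 893.8 m/s; transfer-apolune v_a = √[μ(2/r₂ − 1/a_t)] = 609.2 m/s.
Δv₂ = v_c2 − v_a = 284.7 m/s.
Total Δv = Δv₁ + Δv₂ = 673.4 m/s.

Δv_total ≈ 673.4 m/s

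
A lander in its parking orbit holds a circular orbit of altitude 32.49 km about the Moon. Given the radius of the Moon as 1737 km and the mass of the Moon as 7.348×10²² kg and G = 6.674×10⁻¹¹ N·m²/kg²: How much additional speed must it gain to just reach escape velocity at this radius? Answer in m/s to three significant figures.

Δv ≈ 690 m/s

μ = GM = 6.674×10⁻¹¹ × 7.348×10²² = 4.904×10¹² m³/s².
r = 1737 + 32.49 = 1769.5 km = 1.7695×10⁶ m.
Circular speed v_c = √(μ/r) = 1665 m/s.
Escape speed v_esc = √(2μ/r) = √2 × v_c = 2354 m/s.
Δv = v_esc − v_c = 689.6 m/s.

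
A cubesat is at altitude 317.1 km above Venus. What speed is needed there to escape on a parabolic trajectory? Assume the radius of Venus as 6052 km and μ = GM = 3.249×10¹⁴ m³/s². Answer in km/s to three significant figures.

r = 6052 + 317.1 = 6369.1 km = 6.3691×10⁶ m.
Escape speed v_esc = √(2μ/r) = √(2 × 3.249×10¹⁴ / 6.369×10⁶) = √(1.020×10⁸) = 10100 m/s.
= 10.10 km/s.

v_esc ≈ 10.1 km/s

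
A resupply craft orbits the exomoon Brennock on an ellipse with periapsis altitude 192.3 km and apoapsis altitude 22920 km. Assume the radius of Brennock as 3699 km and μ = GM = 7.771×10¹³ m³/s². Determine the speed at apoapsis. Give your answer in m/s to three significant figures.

r_p = 3699 + 192.3 = 3891.3 km = 3.8913×10⁶ m.
r_a = 3699 + 22920 = 26619 km = 2.6619×10⁷ m.
Semi-major axis a = (r_p + r_a)/2 = 15255 km = 1.526×10⁷ m.
Vis-viva: v² = μ(2/r − 1/a) = 7.771×10¹³ × (7.513×10⁻⁸ − 6.555×10⁻⁸) = 7.447×10⁵ m²/s².
v = 862.9 m/s.

v ≈ 863 m/s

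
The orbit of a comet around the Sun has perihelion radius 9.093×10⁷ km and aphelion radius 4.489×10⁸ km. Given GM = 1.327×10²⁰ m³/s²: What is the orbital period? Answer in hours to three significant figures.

T ≈ 21200 hours

Semi-major axis a = (r_p + r_a)/2 = (9.0930×10⁷ + 4.4890×10⁸)/2 = 2.6992×10⁸ km = 2.699×10¹¹ m.
By Kepler's third law T = 2π√(a³/μ) = 2π × 1.217×10⁷ = 7.649×10⁷ s.
= 21250 hours.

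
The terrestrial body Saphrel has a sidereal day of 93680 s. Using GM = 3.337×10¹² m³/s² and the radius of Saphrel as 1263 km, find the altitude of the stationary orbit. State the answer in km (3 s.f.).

h_sync ≈ 7790 km

A synchronous orbit has period T, so by Kepler's third law a = (μT²/4π²)^(1/3).
μT²/4π² = 3.337×10¹² × (9.368×10⁴)² / 39.48 = 7.418×10²⁰ m³.
a = 9.052×10⁶ m = 9052.4 km.
Altitude h = a − R = 9052.4 − 1263 = 7789.4 km.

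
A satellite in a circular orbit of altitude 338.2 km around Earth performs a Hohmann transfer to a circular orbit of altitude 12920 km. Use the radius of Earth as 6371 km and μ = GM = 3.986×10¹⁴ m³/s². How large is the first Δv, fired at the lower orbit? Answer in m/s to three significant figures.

r₁ = 6371 + 338.2 = 6709.2 km = 6.7092×10⁶ m.
r₂ = 6371 + 12920 = 19291 km = 1.9291×10⁷ m.
Transfer ellipse a_t = (r₁ + r₂)/2 = 1.300×10⁷ m.
At r₁: circular v_c1 = √(μ/r₁) = 7708 m/s; transfer-perigee v_p = √[μ(2/r₁ − 1/a_t)] = 9389 m/s.
Δv₁ = v_p − v_c1 = 1682 m/s.

Δv ≈ 1680 m/s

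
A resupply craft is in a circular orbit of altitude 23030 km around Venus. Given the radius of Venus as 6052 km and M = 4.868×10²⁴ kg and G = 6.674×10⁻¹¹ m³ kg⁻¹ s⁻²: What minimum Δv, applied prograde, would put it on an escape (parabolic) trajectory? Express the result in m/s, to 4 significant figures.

Δv ≈ 1384 m/s

μ = GM = 6.674×10⁻¹¹ × 4.868×10²⁴ = 3.249×10¹⁴ m³/s².
r = 6052 + 23030 = 29082 km = 2.9082×10⁷ m.
Circular speed v_c = √(μ/r) = 3342 m/s.
Escape speed v_esc = √(2μ/r) = √2 × v_c = 4727 m/s.
Δv = v_esc − v_c = 1384 m/s.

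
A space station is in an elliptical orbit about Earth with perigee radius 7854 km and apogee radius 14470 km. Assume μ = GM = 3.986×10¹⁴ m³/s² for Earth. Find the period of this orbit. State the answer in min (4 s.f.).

Semi-major axis a = (r_p + r_a)/2 = (7854.0 + 14470)/2 = 11162 km = 1.116×10⁷ m.
By Kepler's third law T = 2π√(a³/μ) = 2π × 1.868×10³ = 1.174×10⁴ s.
= 195.6 min.

T ≈ 195.6 min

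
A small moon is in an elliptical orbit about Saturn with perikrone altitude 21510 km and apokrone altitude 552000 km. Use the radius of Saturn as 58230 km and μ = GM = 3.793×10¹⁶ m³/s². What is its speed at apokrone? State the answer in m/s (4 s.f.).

v ≈ 3790 m/s

r_p = 58230 + 21510 = 79740 km = 7.9740×10⁷ m.
r_a = 58230 + 552000 = 610230 km = 6.1023×10⁸ m.
Semi-major axis a = (r_p + r_a)/2 = 3.4498×10⁵ km = 3.450×10⁸ m.
Vis-viva: v² = μ(2/r − 1/a) = 3.793×10¹⁶ × (3.277×10⁻⁹ − 2.899×10⁻⁹) = 1.437×10⁷ m²/s².
v = 3790 m/s.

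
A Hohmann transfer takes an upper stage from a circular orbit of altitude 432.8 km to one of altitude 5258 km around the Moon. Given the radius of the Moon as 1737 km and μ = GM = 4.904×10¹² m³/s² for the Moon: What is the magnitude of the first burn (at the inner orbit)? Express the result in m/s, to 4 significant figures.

r₁ = 1737 + 432.8 = 2169.8 km = 2.1698×10⁶ m.
r₂ = 1737 + 5258 = 6995.0 km = 6.9950×10⁶ m.
Transfer ellipse a_t = (r₁ + r₂)/2 = 4.582×10⁶ m.
At r₁: circular v_c1 = √(μ/r₁) = 1503 m/s; transfer-perilune v_p = √[μ(2/r₁ − 1/a_t)] = 1857 m/s.
Δv₁ = v_p − v_c1 = 354.1 m/s.

Δv ≈ 354.1 m/s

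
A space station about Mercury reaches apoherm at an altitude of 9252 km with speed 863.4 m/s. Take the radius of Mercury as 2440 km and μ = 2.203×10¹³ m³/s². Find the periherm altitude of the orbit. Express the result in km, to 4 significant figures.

periherm altitude ≈ 443.3 km

r_a = 2440 + 9252 = 11692 km = 1.169×10⁷ m.
Specific energy ε = v²/2 − μ/r = -1.511×10⁶ J/kg, so a = −μ/(2ε) = 7.288×10⁶ m.
The apsides satisfy r_p + r_a = 2a, so the periherm radius is 2a − r_a = 2.883×10⁶ m = 2883.3 km.
Periherm altitude = 2883.3 − 2440 = 443.27 km.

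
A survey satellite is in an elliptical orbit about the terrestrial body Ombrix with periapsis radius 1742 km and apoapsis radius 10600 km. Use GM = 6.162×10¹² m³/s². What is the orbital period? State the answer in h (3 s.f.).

T ≈ 10.8 h

Semi-major axis a = (r_p + r_a)/2 = (1742.0 + 10600)/2 = 6171.0 km = 6.171×10⁶ m.
By Kepler's third law T = 2π√(a³/μ) = 2π × 6.176×10³ = 3.880×10⁴ s.
= 10.78 h.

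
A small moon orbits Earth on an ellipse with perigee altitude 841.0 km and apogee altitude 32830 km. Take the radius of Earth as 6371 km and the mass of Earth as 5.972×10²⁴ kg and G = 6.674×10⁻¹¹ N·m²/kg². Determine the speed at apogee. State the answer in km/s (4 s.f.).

μ = GM = 6.674×10⁻¹¹ × 5.972×10²⁴ = 3.986×10¹⁴ m³/s².
r_p = 6371 + 841.0 = 7212.0 km = 7.2120×10⁶ m.
r_a = 6371 + 32830 = 39201 km = 3.9201×10⁷ m.
Semi-major axis a = (r_p + r_a)/2 = 23206 km = 2.321×10⁷ m.
Vis-viva: v² = μ(2/r − 1/a) = 3.986×10¹⁴ × (5.102×10⁻⁸ − 4.309×10⁻⁸) = 3.160×10⁶ m²/s².
v = 1778 m/s = 1.778 km/s.

v ≈ 1.778 km/s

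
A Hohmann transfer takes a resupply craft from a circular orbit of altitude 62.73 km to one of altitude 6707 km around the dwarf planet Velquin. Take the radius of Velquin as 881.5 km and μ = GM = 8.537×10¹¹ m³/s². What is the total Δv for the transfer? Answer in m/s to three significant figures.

Δv_total ≈ 495 m/s

r₁ = 881.5 + 62.73 = 944.23 km = 9.4423×10⁵ m.
r₂ = 881.5 + 6707 = 7588.5 km = 7.5885×10⁶ m.
Transfer ellipse a_t = (r₁ + r₂)/2 = 4.266×10⁶ m.
At r₁: circular v_c1 = √(μ/r₁) = 950.9 m/s; transfer-periapsis v_p = √[μ(2/r₁ − 1/a_t)] = 1268 m/s.
Δv₁ = v_p − v_c1 = 317.3 m/s.
At r₂: circular v_c2 = √(μ/r₂) = 335.4 m/s; transfer-apoapsis v_a = √[μ(2/r₂ − 1/a_t)] = 157.8 m/s.
Δv₂ = v_c2 − v_a = 177.6 m/s.
Total Δv = Δv₁ + Δv₂ = 494.9 m/s.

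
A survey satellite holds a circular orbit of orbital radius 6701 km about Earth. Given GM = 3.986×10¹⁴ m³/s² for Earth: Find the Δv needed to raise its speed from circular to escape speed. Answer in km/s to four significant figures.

r = 6701 km = 6.701×10⁶ m.
Circular speed v_c = √(μ/r) = 7713 m/s.
Escape speed v_esc = √(2μ/r) = √2 × v_c = 10910 m/s.
Δv = v_esc − v_c = 3195 m/s = 3.195 km/s.

Δv ≈ 3.195 km/s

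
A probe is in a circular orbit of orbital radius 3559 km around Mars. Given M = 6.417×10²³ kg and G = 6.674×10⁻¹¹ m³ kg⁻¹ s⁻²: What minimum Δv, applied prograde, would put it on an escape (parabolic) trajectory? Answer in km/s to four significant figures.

Δv ≈ 1.437 km/s

μ = GM = 6.674×10⁻¹¹ × 6.417×10²³ = 4.283×10¹³ m³/s².
r = 3559 km = 3.559×10⁶ m.
Circular speed v_c = √(μ/r) = 3469 m/s.
Escape speed v_esc = √(2μ/r) = √2 × v_c = 4906 m/s.
Δv = v_esc − v_c = 1437 m/s = 1.437 km/s.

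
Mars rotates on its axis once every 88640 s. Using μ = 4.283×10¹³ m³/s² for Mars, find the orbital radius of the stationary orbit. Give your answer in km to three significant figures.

r_sync ≈ 20400 km

A synchronous orbit has period T, so by Kepler's third law a = (μT²/4π²)^(1/3).
μT²/4π² = 4.283×10¹³ × (8.864×10⁴)² / 39.48 = 8.524×10²¹ m³.
a = 2.043×10⁷ m = 20428 km.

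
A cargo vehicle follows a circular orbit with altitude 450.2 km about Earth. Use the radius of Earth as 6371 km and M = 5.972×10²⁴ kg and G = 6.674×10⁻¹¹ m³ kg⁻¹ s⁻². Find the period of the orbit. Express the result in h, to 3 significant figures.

T ≈ 1.56 h

μ = GM = 6.674×10⁻¹¹ × 5.972×10²⁴ = 3.986×10¹⁴ m³/s².
r = 6371 + 450.2 = 6821.2 km = 6.8212×10⁶ m.
Kepler's third law: T = 2π√(r³/μ) = 2π√((6.821×10⁶)³ / 3.986×10¹⁴).
r³/μ = 7.963×10⁵ s², so T = 2π × 8.924×10² = 5.607×10³ s.
Converting: 5.607×10³ s ÷ 3600 = 1.557 h.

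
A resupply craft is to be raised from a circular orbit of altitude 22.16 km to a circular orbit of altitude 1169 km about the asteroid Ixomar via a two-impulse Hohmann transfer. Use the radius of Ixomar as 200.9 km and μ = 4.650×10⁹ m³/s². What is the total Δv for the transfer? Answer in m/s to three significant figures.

Δv_total ≈ 72.4 m/s

r₁ = 200.9 + 22.16 = 223.06 km = 2.2306×10⁵ m.
r₂ = 200.9 + 1169 = 1369.9 km = 1.3699×10⁶ m.
Transfer ellipse a_t = (r₁ + r₂)/2 = 7.965×10⁵ m.
At r₁: circular v_c1 = √(μ/r₁) = 144.4 m/s; transfer-periapsis v_p = √[μ(2/r₁ − 1/a_t)] = 189.4 m/s.
Δv₁ = v_p − v_c1 = 44.97 m/s.
At r₂: circular v_c2 = √(μ/r₂) = 58.26 m/s; transfer-apoapsis v_a = √[μ(2/r₂ − 1/a_t)] = 30.83 m/s.
Δv₂ = v_c2 − v_a = 27.43 m/s.
Total Δv = Δv₁ + Δv₂ = 72.40 m/s.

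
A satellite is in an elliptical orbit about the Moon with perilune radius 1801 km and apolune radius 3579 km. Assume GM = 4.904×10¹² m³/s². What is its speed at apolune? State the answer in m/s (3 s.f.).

Semi-major axis a = (r_p + r_a)/2 = 2690.0 km = 2.690×10⁶ m.
Vis-viva: v² = μ(2/r − 1/a) = 4.904×10¹² × (5.588×10⁻⁷ − 3.717×10⁻⁷) = 9.174×10⁵ m²/s².
v = 957.8 m/s.

v ≈ 958 m/s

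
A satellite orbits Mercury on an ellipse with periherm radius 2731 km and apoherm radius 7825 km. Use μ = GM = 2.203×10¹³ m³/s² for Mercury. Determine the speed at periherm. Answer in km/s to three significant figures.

v ≈ 3.46 km/s

Semi-major axis a = (r_p + r_a)/2 = 5278.0 km = 5.278×10⁶ m.
Vis-viva: v² = μ(2/r − 1/a) = 2.203×10¹³ × (7.323×10⁻⁷ − 1.895×10⁻⁷) = 1.196×10⁷ m²/s².
v = 3458 m/s = 3.458 km/s.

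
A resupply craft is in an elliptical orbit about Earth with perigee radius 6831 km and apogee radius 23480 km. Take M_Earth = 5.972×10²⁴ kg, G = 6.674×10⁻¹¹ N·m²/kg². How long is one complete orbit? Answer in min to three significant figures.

μ = GM = 6.674×10⁻¹¹ × 5.972×10²⁴ = 3.986×10¹⁴ m³/s².
Semi-major axis a = (r_p + r_a)/2 = (6831.0 + 23480)/2 = 15156 km = 1.516×10⁷ m.
By Kepler's third law T = 2π√(a³/μ) = 2π × 2.955×10³ = 1.857×10⁴ s.
= 309.5 min.

T ≈ 309 min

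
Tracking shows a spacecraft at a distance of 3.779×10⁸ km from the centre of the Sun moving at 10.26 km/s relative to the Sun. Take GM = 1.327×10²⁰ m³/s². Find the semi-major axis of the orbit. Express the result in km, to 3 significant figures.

r = 3.779×10¹¹ m.
Vis-viva rearranged: 1/a = 2/r − v²/μ = 5.292×10⁻¹² − 7.933×10⁻¹³ = 4.499×10⁻¹² m⁻¹.
a = 2.223×10¹¹ m = 2.2227×10⁸ km.

a ≈ 2.22×10⁸ km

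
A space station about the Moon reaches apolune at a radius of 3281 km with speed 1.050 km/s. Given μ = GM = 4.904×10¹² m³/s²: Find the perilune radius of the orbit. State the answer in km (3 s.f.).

r_a = 3.281×10⁶ m.
Specific energy ε = v²/2 − μ/r = -9.434×10⁵ J/kg, so a = −μ/(2ε) = 2.599×10⁶ m.
The apsides satisfy r_p + r_a = 2a, so the perilune radius is 2a − r_a = 1.917×10⁶ m = 1917.1 km.

perilune radius ≈ 1920 km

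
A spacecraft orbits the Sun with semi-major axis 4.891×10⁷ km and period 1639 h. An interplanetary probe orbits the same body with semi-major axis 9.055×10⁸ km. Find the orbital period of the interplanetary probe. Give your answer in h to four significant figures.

Kepler's third law: T² ∝ a³, so T₂ = T₁ (a₂/a₁)^(3/2).
a₂/a₁ = 18.51, (a₂/a₁)^(3/2) = 79.66.
T₂ = 1639 × 79.66 = 1.306×10⁵ h.

T₂ ≈ 1.306×10⁵ h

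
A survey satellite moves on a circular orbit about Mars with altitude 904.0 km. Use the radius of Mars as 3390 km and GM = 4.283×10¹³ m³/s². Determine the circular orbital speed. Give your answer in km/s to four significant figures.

r = 3390 + 904.0 = 4294.0 km = 4.2940×10⁶ m.
For a circular orbit v = √(μ/r) = √(4.283×10¹³ / 4.294×10⁶) = √(9.974×10⁶) = 3158 m/s.
That is 3.158 km/s.

v ≈ 3.158 km/s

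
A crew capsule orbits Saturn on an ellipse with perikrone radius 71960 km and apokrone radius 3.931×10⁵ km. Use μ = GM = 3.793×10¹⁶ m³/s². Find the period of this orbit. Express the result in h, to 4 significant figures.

T ≈ 31.78 h

Semi-major axis a = (r_p + r_a)/2 = (71960 + 3.9310×10⁵)/2 = 2.3253×10⁵ km = 2.325×10⁸ m.
By Kepler's third law T = 2π√(a³/μ) = 2π × 1.821×10⁴ = 1.144×10⁵ s.
= 31.78 h.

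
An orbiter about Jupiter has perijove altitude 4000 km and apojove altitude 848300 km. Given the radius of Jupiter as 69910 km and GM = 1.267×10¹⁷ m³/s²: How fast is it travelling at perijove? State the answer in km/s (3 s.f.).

r_p = 69910 + 4000 = 73910 km = 7.3910×10⁷ m.
r_a = 69910 + 848300 = 918210 km = 9.1821×10⁸ m.
Semi-major axis a = (r_p + r_a)/2 = 4.9606×10⁵ km = 4.961×10⁸ m.
Vis-viva: v² = μ(2/r − 1/a) = 1.267×10¹⁷ × (2.706×10⁻⁸ − 2.016×10⁻⁹) = 3.173×10⁹ m²/s².
v = 56330 m/s = 56.33 km/s.

v ≈ 56.3 km/s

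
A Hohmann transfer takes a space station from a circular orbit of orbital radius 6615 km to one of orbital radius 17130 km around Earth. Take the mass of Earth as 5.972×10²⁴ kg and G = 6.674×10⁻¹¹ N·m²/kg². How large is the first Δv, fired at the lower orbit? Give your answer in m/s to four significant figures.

Δv ≈ 1562 m/s

μ = GM = 6.674×10⁻¹¹ × 5.972×10²⁴ = 3.986×10¹⁴ m³/s².
r₁ = 6615 km = 6.615×10⁶ m.
r₂ = 17130 km = 1.713×10⁷ m.
Transfer ellipse a_t = (r₁ + r₂)/2 = 1.187×10⁷ m.
At r₁: circular v_c1 = √(μ/r₁) = 7762 m/s; transfer-perigee v_p = √[μ(2/r₁ − 1/a_t)] = 9324 m/s.
Δv₁ = v_p − v_c1 = 1562 m/s.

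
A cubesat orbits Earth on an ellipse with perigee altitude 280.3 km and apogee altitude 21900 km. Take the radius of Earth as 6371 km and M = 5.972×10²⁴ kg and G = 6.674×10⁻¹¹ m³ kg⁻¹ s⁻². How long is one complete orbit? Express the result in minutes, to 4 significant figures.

T ≈ 382.7 minutes

μ = GM = 6.674×10⁻¹¹ × 5.972×10²⁴ = 3.986×10¹⁴ m³/s².
r_p = 6371 + 280.3 = 6651.3 km = 6.6513×10⁶ m.
r_a = 6371 + 21900 = 28271 km = 2.8271×10⁷ m.
Semi-major axis a = (r_p + r_a)/2 = (6651.3 + 28271)/2 = 17461 km = 1.746×10⁷ m.
By Kepler's third law T = 2π√(a³/μ) = 2π × 3.655×10³ = 2.296×10⁴ s.
= 382.7 minutes.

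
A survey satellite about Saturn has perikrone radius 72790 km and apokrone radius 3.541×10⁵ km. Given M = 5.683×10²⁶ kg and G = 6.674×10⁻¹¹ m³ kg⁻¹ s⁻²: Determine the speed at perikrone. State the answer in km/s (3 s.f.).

v ≈ 29.4 km/s

μ = GM = 6.674×10⁻¹¹ × 5.683×10²⁶ = 3.793×10¹⁶ m³/s².
Semi-major axis a = (r_p + r_a)/2 = 2.1344×10⁵ km = 2.134×10⁸ m.
Vis-viva: v² = μ(2/r − 1/a) = 3.793×10¹⁶ × (2.748×10⁻⁸ − 4.685×10⁻⁹) = 8.644×10⁸ m²/s².
v = 29400 m/s = 29.40 km/s.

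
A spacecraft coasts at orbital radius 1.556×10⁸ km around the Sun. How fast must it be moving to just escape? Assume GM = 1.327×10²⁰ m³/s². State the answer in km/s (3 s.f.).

v_esc ≈ 41.3 km/s

r = 1.556×10⁸ km = 1.556×10¹¹ m.
Escape speed v_esc = √(2μ/r) = √(2 × 1.327×10²⁰ / 1.556×10¹¹) = √(1.706×10⁹) = 41300 m/s.
= 41.30 km/s.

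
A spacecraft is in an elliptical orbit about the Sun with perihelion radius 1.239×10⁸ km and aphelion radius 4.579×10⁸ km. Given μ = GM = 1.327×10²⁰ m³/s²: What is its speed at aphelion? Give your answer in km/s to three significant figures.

Semi-major axis a = (r_p + r_a)/2 = 2.9090×10⁸ km = 2.909×10¹¹ m.
Vis-viva: v² = μ(2/r − 1/a) = 1.327×10²⁰ × (4.368×10⁻¹² − 3.438×10⁻¹²) = 1.234×10⁸ m²/s².
v = 11110 m/s = 11.11 km/s.

v ≈ 11.1 km/s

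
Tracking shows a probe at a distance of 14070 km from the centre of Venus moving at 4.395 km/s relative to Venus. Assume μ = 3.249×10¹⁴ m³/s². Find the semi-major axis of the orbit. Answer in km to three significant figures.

a ≈ 12100 km

r = 1.407×10⁷ m.
Vis-viva rearranged: 1/a = 2/r − v²/μ = 1.421×10⁻⁷ − 5.945×10⁻⁸ = 8.269×10⁻⁸ m⁻¹.
a = 1.209×10⁷ m = 12093 km.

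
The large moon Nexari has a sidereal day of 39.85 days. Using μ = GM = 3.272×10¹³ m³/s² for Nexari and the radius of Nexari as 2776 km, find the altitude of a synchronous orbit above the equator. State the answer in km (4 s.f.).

h_sync ≈ 2.114×10⁵ km

T = 39.85 days = 3.443×10⁶ s.
A synchronous orbit has period T, so by Kepler's third law a = (μT²/4π²)^(1/3).
μT²/4π² = 3.272×10¹³ × (3.443×10⁶)² / 39.48 = 9.825×10²⁴ m³.
a = 2.142×10⁸ m = 2.1418×10⁵ km.
Altitude h = a − R = 2.1418×10⁵ − 2776 = 2.1140×10⁵ km.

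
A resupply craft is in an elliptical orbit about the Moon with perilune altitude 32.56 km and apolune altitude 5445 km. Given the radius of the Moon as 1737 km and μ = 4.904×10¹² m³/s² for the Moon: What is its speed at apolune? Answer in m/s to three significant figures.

v ≈ 520 m/s

r_p = 1737 + 32.56 = 1769.6 km = 1.7696×10⁶ m.
r_a = 1737 + 5445 = 7182.0 km = 7.1820×10⁶ m.
Semi-major axis a = (r_p + r_a)/2 = 4475.8 km = 4.476×10⁶ m.
Vis-viva: v² = μ(2/r − 1/a) = 4.904×10¹² × (2.785×10⁻⁷ − 2.234×10⁻⁷) = 2.700×10⁵ m²/s².
v = 519.6 m/s.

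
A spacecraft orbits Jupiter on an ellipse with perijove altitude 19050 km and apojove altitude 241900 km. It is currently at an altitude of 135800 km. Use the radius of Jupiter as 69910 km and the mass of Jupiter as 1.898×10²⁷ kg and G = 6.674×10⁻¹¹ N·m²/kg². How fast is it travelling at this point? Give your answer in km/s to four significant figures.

μ = GM = 6.674×10⁻¹¹ × 1.898×10²⁷ = 1.267×10¹⁷ m³/s².
r_p = 69910 + 19050 = 88960 km = 8.8960×10⁷ m.
r_a = 69910 + 241900 = 311810 km = 3.1181×10⁸ m.
r = 69910 + 135800 = 2.0571×10⁵ km = 2.057×10⁸ m.
Semi-major axis a = (r_p + r_a)/2 = 2.0038×10⁵ km = 2.004×10⁸ m.
Vis-viva: v² = μ(2/r − 1/a) = 1.267×10¹⁷ × (9.722×10⁻⁹ − 4.990×10⁻⁹) = 5.994×10⁸ m²/s².
v = 24480 m/s = 24.48 km/s.

v ≈ 24.48 km/s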